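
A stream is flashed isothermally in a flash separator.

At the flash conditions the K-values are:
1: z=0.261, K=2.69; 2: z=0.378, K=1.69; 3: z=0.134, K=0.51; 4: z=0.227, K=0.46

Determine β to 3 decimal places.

Rachford–Rice: g(β) = Σ zᵢ(Kᵢ−1)/(1+β(Kᵢ−1)) = 0.
Check two-phase: ΣzᵢKᵢ = 1.514 > 1 and Σzᵢ/Kᵢ = 1.077 > 1, so g(0) = 0.514 > 0 and g(1) = -0.077 < 0.
Newton iteration, β⁰ = 0.5:
  β = 0.500: g = 0.1781, g' = -0.499 → β = 0.857
  β = 0.857: g = 0.0028, g' = -0.520 → β = 0.862
Converged at β = 0.862.

β = 0.862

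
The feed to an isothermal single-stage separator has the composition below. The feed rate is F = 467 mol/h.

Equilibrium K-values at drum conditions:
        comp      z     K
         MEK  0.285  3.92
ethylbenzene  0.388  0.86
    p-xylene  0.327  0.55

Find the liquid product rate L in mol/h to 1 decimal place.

L = 142.0 mol/h

Let ψ = V/F and solve Σ zᵢ(Kᵢ−1)/(1+ψ(Kᵢ−1)) = 0.
Check two-phase: ΣzᵢKᵢ = 1.631 > 1 and Σzᵢ/Kᵢ = 1.118 > 1, so g(0) = 0.631 > 0 and g(1) = -0.118 < 0.
Newton–Raphson from ψ = 0.46:
  ψ = 0.460: g = 0.1115, g' = -0.557 → ψ = 0.660
  ψ = 0.660: g = 0.0150, g' = -0.427 → ψ = 0.695
  ψ = 0.695: g = 0.0002, g' = -0.414 → ψ = 0.696
Converged at ψ = 0.696.
Then V = ψ·F = 0.6960·467 = 325.0 mol/h and L = F − V = 142.0 mol/h.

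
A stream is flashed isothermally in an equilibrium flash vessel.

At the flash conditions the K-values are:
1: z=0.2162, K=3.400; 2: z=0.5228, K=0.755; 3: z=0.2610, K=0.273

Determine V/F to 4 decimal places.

V/F = 0.1923

Material balance + equilibrium reduce to Σ zᵢ(Kᵢ−1)/(1+V/F(Kᵢ−1)) = 0.
Check two-phase: ΣzᵢKᵢ = 1.2010 > 1 and Σzᵢ/Kᵢ = 1.7121 > 1, so g(0) = 0.2010 > 0 and g(1) = -0.7121 < 0.
Newton–Raphson from V/F = 0.38:
  V/F = 0.3800: g = -0.13203, g' = -0.6422 → V/F = 0.1744
  V/F = 0.1744: g = 0.01468, g' = -0.8340 → V/F = 0.1920
  V/F = 0.1920: g = 0.00026, g' = -0.8045 → V/F = 0.1923
Converged at V/F = 0.1923.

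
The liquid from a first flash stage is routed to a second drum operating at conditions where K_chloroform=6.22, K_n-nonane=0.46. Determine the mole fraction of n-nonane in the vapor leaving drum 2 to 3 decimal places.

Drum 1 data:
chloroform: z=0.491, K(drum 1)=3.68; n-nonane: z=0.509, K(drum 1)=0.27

y_n-nonane (drum 2) = 0.417

Drum 1:
Binary case is linear: z₁(K₁−1)(1+ψ₁(K₂−1)) + z₂(K₂−1)(1+ψ₁(K₁−1)) = 0
⇒ ψ₁ = [z₁(K₁−1)+z₂(K₂−1)] / [−(K₁−1)(K₂−1)] = 0.9443/1.9564 = 0.483
Drum-1 compositions:
  chloroform: x = 0.214, y = 0.788
  n-nonane: x = 0.786, y = 0.212
Drum-2 feed = drum-1 liquid: z₂ = (0.2141, 0.7859).
Drum 2:
Material balance + equilibrium reduce to Σ zᵢ(Kᵢ−1)/(1+ψ₂(Kᵢ−1)) = 0.
g(0) = ΣzᵢKᵢ − 1 = 0.693 and g(1) = 1 − Σzᵢ/Kᵢ = -0.743, so a root lies in (0, 1).
Binary case is linear: z₁(K₁−1)(1+ψ₂(K₂−1)) + z₂(K₂−1)(1+ψ₂(K₁−1)) = 0
⇒ ψ₂ = [z₁(K₁−1)+z₂(K₂−1)] / [−(K₁−1)(K₂−1)] = 0.6931/2.8188 = 0.246
  chloroform: x = 0.094, y = 0.583
  n-nonane: x = 0.906, y = 0.417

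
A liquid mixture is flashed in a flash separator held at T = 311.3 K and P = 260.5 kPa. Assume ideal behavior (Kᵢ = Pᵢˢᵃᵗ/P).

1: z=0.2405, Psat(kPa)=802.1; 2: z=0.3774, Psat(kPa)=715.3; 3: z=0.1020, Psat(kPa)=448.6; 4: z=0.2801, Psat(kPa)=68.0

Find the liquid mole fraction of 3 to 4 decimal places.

x_3 = 0.0646

Raoult's law: Kᵢ = Pᵢˢᵃᵗ/P = Pᵢˢᵃᵗ/260.5.
  K_1 = 802.1/260.5 = 3.079079, K_2 = 715.3/260.5 = 2.745873, K_3 = 448.6/260.5 = 1.722073, K_4 = 68.0/260.5 = 0.261036
Material balance + equilibrium reduce to Σ zᵢ(Kᵢ−1)/(1+ψ(Kᵢ−1)) = 0.
Feasibility: ΣzᵢKᵢ = 2.0256, Σzᵢ/Kᵢ = 1.3478 — both > 1, two phases present.
Newton iteration, ψ⁰ = 0.6:
  ψ = 0.6000: g = 0.22381, g' = -0.9998 → ψ = 0.8239
  ψ = 0.8239: g = -0.02840, g' = -1.3551 → ψ = 0.8029
  ψ = 0.8029: g = -0.00068, g' = -1.2914 → ψ = 0.8024
Converged at ψ = 0.8024.
Compositions from xᵢ = zᵢ/(1+ψ(Kᵢ−1)), yᵢ = Kᵢxᵢ:
  1: x = 0.0901, y = 0.2775
  2: x = 0.1572, y = 0.4316
  3: x = 0.0646, y = 0.1112
  4: x = 0.6881, y = 0.1796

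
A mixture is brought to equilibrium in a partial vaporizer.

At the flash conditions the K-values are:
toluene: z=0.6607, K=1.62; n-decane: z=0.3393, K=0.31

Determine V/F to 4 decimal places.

V/F = 0.4103

Rachford–Rice: g(V/F) = Σ zᵢ(Kᵢ−1)/(1+V/F(Kᵢ−1)) = 0.
Feasibility: ΣzᵢKᵢ = 1.1755, Σzᵢ/Kᵢ = 1.5024 — both > 1, two phases present.
Newton–Raphson from V/F = 0.69:
  V/F = 0.6900: g = -0.15997, g' = -0.7131 → V/F = 0.4657
  V/F = 0.4657: g = -0.02709, g' = -0.5036 → V/F = 0.4119
  V/F = 0.4119: g = -0.00076, g' = -0.4764 → V/F = 0.4103
Converged at V/F = 0.4103.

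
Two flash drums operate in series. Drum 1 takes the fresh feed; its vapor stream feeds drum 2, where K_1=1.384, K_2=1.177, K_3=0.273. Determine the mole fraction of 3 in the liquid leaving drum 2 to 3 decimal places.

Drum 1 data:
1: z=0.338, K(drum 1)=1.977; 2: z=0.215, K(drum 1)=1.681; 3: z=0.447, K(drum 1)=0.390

Drum 1:
Let ψ₁ = V/F and solve Σ zᵢ(Kᵢ−1)/(1+ψ₁(Kᵢ−1)) = 0.
Feasibility: ΣzᵢKᵢ = 1.204, Σzᵢ/Kᵢ = 1.445 — both > 1, two phases present.
Newton–Raphson from ψ₁ = 0.5:
  ψ₁ = 0.500: g = -0.0613, g' = -0.545 → ψ₁ = 0.388
  ψ₁ = 0.388: g = -0.0018, g' = -0.517 → ψ₁ = 0.384
Converged at ψ₁ = 0.384.
Drum-1 compositions:
  1: x = 0.246, y = 0.486
  2: x = 0.170, y = 0.286
  3: x = 0.584, y = 0.228
Drum-2 feed = drum-1 vapor: z₂ = (0.4858, 0.2865, 0.2277).
Drum 2:
Rachford–Rice: g(ψ₂) = Σ zᵢ(Kᵢ−1)/(1+ψ₂(Kᵢ−1)) = 0.
Check two-phase: ΣzᵢKᵢ = 1.072 > 1 and Σzᵢ/Kᵢ = 1.428 > 1, so g(0) = 0.072 > 0 and g(1) = -0.428 < 0.
Iterate (Newton) starting at ψ₂ = 0.45:
  ψ₂ = 0.450: g = -0.0400, g' = -0.326 → ψ₂ = 0.327
  ψ₂ = 0.327: g = -0.0035, g' = -0.272 → ψ₂ = 0.314
Converged at ψ₂ = 0.314.
  1: x = 0.434, y = 0.600
  2: x = 0.271, y = 0.319
  3: x = 0.295, y = 0.081

x_3 (drum 2) = 0.295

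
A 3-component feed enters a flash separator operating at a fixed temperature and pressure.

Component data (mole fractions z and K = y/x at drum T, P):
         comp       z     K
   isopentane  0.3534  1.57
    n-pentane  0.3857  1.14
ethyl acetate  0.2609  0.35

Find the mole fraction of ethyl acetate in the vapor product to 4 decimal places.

Rachford–Rice: g(ψ) = Σ zᵢ(Kᵢ−1)/(1+ψ(Kᵢ−1)) = 0.
Check two-phase: ΣzᵢKᵢ = 1.0859 > 1 and Σzᵢ/Kᵢ = 1.3089 > 1, so g(0) = 0.0859 > 0 and g(1) = -0.3089 < 0.
Newton–Raphson from ψ = 0.38:
  ψ = 0.3800: g = -0.00837, g' = -0.2788 → ψ = 0.3500
  ψ = 0.3500: g = -0.00011, g' = -0.2714 → ψ = 0.3496
Converged at ψ = 0.3496.
Compositions from xᵢ = zᵢ/(1+ψ(Kᵢ−1)), yᵢ = Kᵢxᵢ:
  isopentane: x = 0.2947, y = 0.4627
  n-pentane: x = 0.3677, y = 0.4192
  ethyl acetate: x = 0.3376, y = 0.1182

y_ethyl acetate = 0.1182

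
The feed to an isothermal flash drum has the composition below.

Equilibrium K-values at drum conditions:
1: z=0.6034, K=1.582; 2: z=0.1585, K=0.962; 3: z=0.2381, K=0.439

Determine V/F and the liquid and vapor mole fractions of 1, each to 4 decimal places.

V/F = 0.7735, x_1 = 0.4161, y_1 = 0.6583

Material balance + equilibrium reduce to Σ zᵢ(Kᵢ−1)/(1+V/F(Kᵢ−1)) = 0.
Feasibility: ΣzᵢKᵢ = 1.2116, Σzᵢ/Kᵢ = 1.0885 — both > 1, two phases present.
Newton iteration, V/F⁰ = 0.61:
  V/F = 0.6100: g = 0.04994, g' = -0.2847 → V/F = 0.7854
  V/F = 0.7854: g = -0.00397, g' = -0.3360 → V/F = 0.7735
Converged at V/F = 0.7735.
Compositions from xᵢ = zᵢ/(1+V/F(Kᵢ−1)), yᵢ = Kᵢxᵢ:
  1: x = 0.4161, y = 0.6583
  2: x = 0.1633, y = 0.1571
  3: x = 0.4206, y = 0.1846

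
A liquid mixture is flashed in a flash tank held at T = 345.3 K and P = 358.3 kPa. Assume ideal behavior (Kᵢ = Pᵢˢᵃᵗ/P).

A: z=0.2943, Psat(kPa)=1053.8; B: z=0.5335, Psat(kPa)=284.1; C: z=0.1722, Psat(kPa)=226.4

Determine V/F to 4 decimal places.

V/F = 0.8060

Raoult's law: Kᵢ = Pᵢˢᵃᵗ/P = Pᵢˢᵃᵗ/358.3.
  K_A = 1053.8/358.3 = 2.941111, K_B = 284.1/358.3 = 0.792911, K_C = 226.4/358.3 = 0.631873
Material balance + equilibrium reduce to Σ zᵢ(Kᵢ−1)/(1+V/F(Kᵢ−1)) = 0.
Check two-phase: ΣzᵢKᵢ = 1.3974 > 1 and Σzᵢ/Kᵢ = 1.0454 > 1, so g(0) = 0.3974 > 0 and g(1) = -0.0454 < 0.
Newton–Raphson from V/F = 0.5:
  V/F = 0.5000: g = 0.08897, g' = -0.3491 → V/F = 0.7549
  V/F = 0.7549: g = 0.01299, g' = -0.2594 → V/F = 0.8049
  V/F = 0.8049: g = 0.00027, g' = -0.2490 → V/F = 0.8060
Converged at V/F = 0.8060.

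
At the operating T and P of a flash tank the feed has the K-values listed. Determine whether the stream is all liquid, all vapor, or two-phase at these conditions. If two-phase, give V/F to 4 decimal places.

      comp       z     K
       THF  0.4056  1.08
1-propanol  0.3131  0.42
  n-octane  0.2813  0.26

all liquid

ΣzᵢKᵢ = 0.6427; Σzᵢ/Kᵢ = 2.2030.
Since ΣzᵢKᵢ < 1 the mixture is below its bubble point — single liquid phase.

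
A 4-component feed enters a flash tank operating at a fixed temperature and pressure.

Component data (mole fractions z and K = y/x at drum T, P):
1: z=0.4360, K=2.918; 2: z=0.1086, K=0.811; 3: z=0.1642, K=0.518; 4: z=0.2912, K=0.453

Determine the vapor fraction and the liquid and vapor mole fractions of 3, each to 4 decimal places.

ψ = 0.6279, x_3 = 0.2355, y_3 = 0.1220

Rachford–Rice: g(ψ) = Σ zᵢ(Kᵢ−1)/(1+ψ(Kᵢ−1)) = 0.
Check two-phase: ΣzᵢKᵢ = 1.5773 > 1 and Σzᵢ/Kᵢ = 1.2431 > 1, so g(0) = 0.5773 > 0 and g(1) = -0.2431 < 0.
Newton–Raphson from ψ = 0.64:
  ψ = 0.6400: g = -0.00747, g' = -0.6143 → ψ = 0.6278
  ψ = 0.6278: g = 0.00001, g' = -0.6157 → ψ = 0.6279
Converged at ψ = 0.6279.
Compositions from xᵢ = zᵢ/(1+ψ(Kᵢ−1)), yᵢ = Kᵢxᵢ:
  1: x = 0.1978, y = 0.5772
  2: x = 0.1232, y = 0.0999
  3: x = 0.2355, y = 0.1220
  4: x = 0.4435, y = 0.2009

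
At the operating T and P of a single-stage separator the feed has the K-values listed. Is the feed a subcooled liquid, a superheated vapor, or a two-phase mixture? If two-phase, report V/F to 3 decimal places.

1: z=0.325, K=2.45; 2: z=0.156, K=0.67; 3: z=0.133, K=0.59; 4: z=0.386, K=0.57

ΣzᵢKᵢ = 1.199; Σzᵢ/Kᵢ = 1.268.
Both exceed 1, so a two-phase solution exists.
Let ψ = V/F and solve Σ zᵢ(Kᵢ−1)/(1+ψ(Kᵢ−1)) = 0.
Newton–Raphson from ψ = 0.54:
  ψ = 0.540: g = -0.0846, g' = -0.398 → ψ = 0.328
  ψ = 0.328: g = 0.0056, g' = -0.462 → ψ = 0.340
Converged at ψ = 0.340.

two-phase, V/F = 0.340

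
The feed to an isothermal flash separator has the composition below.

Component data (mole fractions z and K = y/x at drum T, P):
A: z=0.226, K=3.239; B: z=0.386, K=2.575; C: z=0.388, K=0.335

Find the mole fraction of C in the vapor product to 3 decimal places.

y_C = 0.244

Let β = V/F and solve Σ zᵢ(Kᵢ−1)/(1+β(Kᵢ−1)) = 0.
Check two-phase: ΣzᵢKᵢ = 1.856 > 1 and Σzᵢ/Kᵢ = 1.378 > 1, so g(0) = 0.856 > 0 and g(1) = -0.378 < 0.
Newton–Raphson from β = 0.5:
  β = 0.500: g = 0.1923, g' = -0.937 → β = 0.705
  β = 0.705: g = -0.0017, g' = -0.994 → β = 0.704
Converged at β = 0.704.
Compositions from xᵢ = zᵢ/(1+β(Kᵢ−1)), yᵢ = Kᵢxᵢ:
  A: x = 0.088, y = 0.284
  B: x = 0.183, y = 0.471
  C: x = 0.729, y = 0.244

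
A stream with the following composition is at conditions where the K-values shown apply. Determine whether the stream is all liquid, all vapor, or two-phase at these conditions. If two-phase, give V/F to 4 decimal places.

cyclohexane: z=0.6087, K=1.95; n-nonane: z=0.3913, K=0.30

two-phase, V/F = 0.4577

ΣzᵢKᵢ = 1.3044; Σzᵢ/Kᵢ = 1.6165.
Both exceed 1, so a two-phase solution exists.
Material balance + equilibrium reduce to Σ zᵢ(Kᵢ−1)/(1+ψ(Kᵢ−1)) = 0.
Binary case is linear: z₁(K₁−1)(1+ψ(K₂−1)) + z₂(K₂−1)(1+ψ(K₁−1)) = 0
⇒ ψ = [z₁(K₁−1)+z₂(K₂−1)] / [−(K₁−1)(K₂−1)] = 0.30436/0.66500 = 0.4577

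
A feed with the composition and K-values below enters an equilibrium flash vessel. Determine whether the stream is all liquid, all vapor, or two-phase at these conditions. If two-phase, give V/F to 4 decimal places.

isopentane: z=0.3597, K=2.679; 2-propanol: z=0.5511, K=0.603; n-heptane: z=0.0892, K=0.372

two-phase, V/F = 0.4492

ΣzᵢKᵢ = 1.3291; Σzᵢ/Kᵢ = 1.2880.
Both exceed 1, so a two-phase solution exists.
Newton iteration, ψ⁰ = 0.5:
  ψ = 0.5000: g = -0.02631, g' = -0.5096 → ψ = 0.4484
  ψ = 0.4484: g = 0.00042, g' = -0.5268 → ψ = 0.4492
Converged at ψ = 0.4492.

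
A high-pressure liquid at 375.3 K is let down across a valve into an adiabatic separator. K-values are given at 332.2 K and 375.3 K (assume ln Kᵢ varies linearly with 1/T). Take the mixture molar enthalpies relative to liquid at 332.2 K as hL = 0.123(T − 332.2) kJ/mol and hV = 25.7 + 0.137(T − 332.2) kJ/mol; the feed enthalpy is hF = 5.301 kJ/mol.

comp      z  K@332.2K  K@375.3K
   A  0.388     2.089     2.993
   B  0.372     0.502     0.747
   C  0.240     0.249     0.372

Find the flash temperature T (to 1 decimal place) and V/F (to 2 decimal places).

Adiabatic flash: solve Rachford–Rice at each trial T, then check hF = ψ·hV(T) + (1−ψ)·hL(T).
  T = 332.2 K: K = (2.089, 0.502, 0.249), RR gives ψ = 0.086, H_out = 2.215 kJ/mol
  T = 375.3 K: K = (2.993, 0.747, 0.372), RR gives ψ = 0.599, H_out = 21.055 kJ/mol
  T = 353.8 K: K = (2.529, 0.620, 0.308), RR gives ψ = 0.357, H_out = 11.932 kJ/mol
  T = 343.0 K: K = (2.305, 0.560, 0.278), RR gives ψ = 0.229, H_out = 7.257 kJ/mol
  T = 337.6 K: K = (2.196, 0.531, 0.263), RR gives ψ = 0.161, H_out = 4.802 kJ/mol
  T = 340.3 K: K = (2.251, 0.545, 0.271), RR gives ψ = 0.196, H_out = 6.043 kJ/mol
  T = 339.0 K: K = (2.224, 0.538, 0.267), RR gives ψ = 0.179, H_out = 5.449 kJ/mol
Linear interpolation between T = 337.6 (H_out = 4.802) and T = 339.0 (H_out = 5.449) on hF = 5.301 gives T ≈ 338.7 K, at which ψ = 0.17.

T = 338.7 K, V/F = 0.17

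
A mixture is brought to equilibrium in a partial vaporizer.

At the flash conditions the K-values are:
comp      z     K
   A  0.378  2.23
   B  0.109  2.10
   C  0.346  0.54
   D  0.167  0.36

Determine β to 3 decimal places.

Let β = V/F and solve Σ zᵢ(Kᵢ−1)/(1+β(Kᵢ−1)) = 0.
g(0) = ΣzᵢKᵢ − 1 = 0.319 and g(1) = 1 − Σzᵢ/Kᵢ = -0.326, so a root lies in (0, 1).
Newton–Raphson from β = 0.5:
  β = 0.500: g = 0.0014, g' = -0.546 → β = 0.503
Converged at β = 0.503.

β = 0.503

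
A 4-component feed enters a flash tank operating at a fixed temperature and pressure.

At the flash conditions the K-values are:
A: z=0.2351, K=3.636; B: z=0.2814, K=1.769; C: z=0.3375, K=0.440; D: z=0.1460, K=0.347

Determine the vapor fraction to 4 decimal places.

ψ = 0.5268

Let ψ = V/F and solve Σ zᵢ(Kᵢ−1)/(1+ψ(Kᵢ−1)) = 0.
g(0) = ΣzᵢKᵢ − 1 = 0.5518 and g(1) = 1 − Σzᵢ/Kᵢ = -0.4115, so a root lies in (0, 1).
Iterate (Newton) starting at ψ = 0.61:
  ψ = 0.6100: g = -0.06059, g' = -0.7334 → ψ = 0.5274
  ψ = 0.5274: g = -0.00040, g' = -0.7282 → ψ = 0.5268
Converged at ψ = 0.5268.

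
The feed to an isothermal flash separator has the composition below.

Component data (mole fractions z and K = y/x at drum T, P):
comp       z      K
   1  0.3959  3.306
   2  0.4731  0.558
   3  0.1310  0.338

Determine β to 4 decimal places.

β = 0.5358

Material balance + equilibrium reduce to Σ zᵢ(Kᵢ−1)/(1+β(Kᵢ−1)) = 0.
Feasibility: ΣzᵢKᵢ = 1.6171, Σzᵢ/Kᵢ = 1.3552 — both > 1, two phases present.
Iterate (Newton) starting at β = 0.64:
  β = 0.6400: g = -0.07333, g' = -0.6960 → β = 0.5346
  β = 0.5346: g = 0.00082, g' = -0.7183 → β = 0.5358
Converged at β = 0.5358.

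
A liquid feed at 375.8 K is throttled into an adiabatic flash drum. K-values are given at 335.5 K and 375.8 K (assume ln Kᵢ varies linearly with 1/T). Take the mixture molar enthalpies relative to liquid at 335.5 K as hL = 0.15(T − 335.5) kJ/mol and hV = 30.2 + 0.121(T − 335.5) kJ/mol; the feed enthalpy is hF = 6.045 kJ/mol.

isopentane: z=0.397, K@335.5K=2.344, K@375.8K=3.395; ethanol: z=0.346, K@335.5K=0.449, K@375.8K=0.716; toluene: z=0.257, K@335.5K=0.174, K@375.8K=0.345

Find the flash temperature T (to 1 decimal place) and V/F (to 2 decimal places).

Adiabatic flash: solve Rachford–Rice at each trial T, then check hF = ψ·hV(T) + (1−ψ)·hL(T).
  T = 335.5 K: K = (2.344, 0.449, 0.174), RR gives ψ = 0.143, H_out = 4.315 kJ/mol
  T = 375.8 K: K = (3.395, 0.716, 0.345), RR gives ψ = 0.592, H_out = 23.239 kJ/mol
  T = 355.6 K: K = (2.849, 0.574, 0.250), RR gives ψ = 0.363, H_out = 13.766 kJ/mol
  T = 345.6 K: K = (2.593, 0.510, 0.210), RR gives ψ = 0.257, H_out = 9.195 kJ/mol
  T = 340.6 K: K = (2.468, 0.479, 0.191), RR gives ψ = 0.202, H_out = 6.831 kJ/mol
  T = 338.1 K: K = (2.407, 0.464, 0.183), RR gives ψ = 0.173, H_out = 5.614 kJ/mol
  T = 339.4 K: K = (2.439, 0.472, 0.187), RR gives ψ = 0.188, H_out = 6.250 kJ/mol
Linear interpolation between T = 338.1 (H_out = 5.614) and T = 339.4 (H_out = 6.250) on hF = 6.045 gives T ≈ 339.0 K, at which ψ = 0.18.

T = 339.0 K, V/F = 0.18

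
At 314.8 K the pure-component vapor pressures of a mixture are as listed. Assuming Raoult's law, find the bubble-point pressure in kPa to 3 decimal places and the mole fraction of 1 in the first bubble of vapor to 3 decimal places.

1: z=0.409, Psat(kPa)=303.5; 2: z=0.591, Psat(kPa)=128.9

At the bubble point ψ → 0, so ΣzᵢKᵢ = 1 with Kᵢ = Pᵢˢᵃᵗ/P ⇒ P = ΣzᵢPᵢˢᵃᵗ.
P = 0.409·303.5 + 0.591·128.9 = 200.311 kPa
yᵢ = zᵢPᵢˢᵃᵗ/P ⇒ y_1 = 0.409·303.5/200.311 = 0.620

Pbub = 200.311 kPa, y_1 = 0.620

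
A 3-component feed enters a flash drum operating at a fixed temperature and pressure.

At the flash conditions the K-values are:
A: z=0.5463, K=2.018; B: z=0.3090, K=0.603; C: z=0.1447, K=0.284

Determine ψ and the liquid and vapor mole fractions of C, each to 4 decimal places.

ψ = 0.6049, x_C = 0.2552, y_C = 0.0725

Material balance + equilibrium reduce to Σ zᵢ(Kᵢ−1)/(1+ψ(Kᵢ−1)) = 0.
Check two-phase: ΣzᵢKᵢ = 1.3299 > 1 and Σzᵢ/Kᵢ = 1.2927 > 1, so g(0) = 0.3299 > 0 and g(1) = -0.2927 < 0.
Newton iteration, ψ⁰ = 0.5:
  ψ = 0.5000: g = 0.05411, g' = -0.5044 → ψ = 0.6073
  ψ = 0.6073: g = -0.00128, g' = -0.5330 → ψ = 0.6049
Converged at ψ = 0.6049.
Compositions from xᵢ = zᵢ/(1+ψ(Kᵢ−1)), yᵢ = Kᵢxᵢ:
  A: x = 0.3381, y = 0.6823
  B: x = 0.4067, y = 0.2452
  C: x = 0.2552, y = 0.0725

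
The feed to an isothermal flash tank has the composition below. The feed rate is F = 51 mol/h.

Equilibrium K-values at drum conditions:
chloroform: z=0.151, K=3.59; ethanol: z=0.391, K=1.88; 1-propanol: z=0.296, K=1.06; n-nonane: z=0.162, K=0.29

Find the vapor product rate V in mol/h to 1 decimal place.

V = 46.4 mol/h

Material balance + equilibrium reduce to Σ zᵢ(Kᵢ−1)/(1+ψ(Kᵢ−1)) = 0.
g(0) = ΣzᵢKᵢ − 1 = 0.638 and g(1) = 1 − Σzᵢ/Kᵢ = -0.088, so a root lies in (0, 1).
Newton iteration, ψ⁰ = 0.7:
  ψ = 0.700: g = 0.1403, g' = -0.568 → ψ = 0.947
  ψ = 0.947: g = -0.0335, g' = -0.937 → ψ = 0.911
  ψ = 0.911: g = -0.0018, g' = -0.840 → ψ = 0.909
Converged at ψ = 0.909.
Then V = ψ·F = 0.9093·51 = 46.4 mol/h and L = F − V = 4.6 mol/h.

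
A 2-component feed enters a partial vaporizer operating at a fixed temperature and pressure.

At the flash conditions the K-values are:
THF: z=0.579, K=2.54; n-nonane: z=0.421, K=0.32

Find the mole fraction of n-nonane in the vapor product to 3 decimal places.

y_n-nonane = 0.222

Rachford–Rice: g(V/F) = Σ zᵢ(Kᵢ−1)/(1+V/F(Kᵢ−1)) = 0.
g(0) = ΣzᵢKᵢ − 1 = 0.605 and g(1) = 1 − Σzᵢ/Kᵢ = -0.544, so a root lies in (0, 1).
Binary case is linear: z₁(K₁−1)(1+V/F(K₂−1)) + z₂(K₂−1)(1+V/F(K₁−1)) = 0
⇒ V/F = [z₁(K₁−1)+z₂(K₂−1)] / [−(K₁−1)(K₂−1)] = 0.6054/1.0472 = 0.578
Compositions from xᵢ = zᵢ/(1+V/F(Kᵢ−1)), yᵢ = Kᵢxᵢ:
  THF: x = 0.306, y = 0.778
  n-nonane: x = 0.694, y = 0.222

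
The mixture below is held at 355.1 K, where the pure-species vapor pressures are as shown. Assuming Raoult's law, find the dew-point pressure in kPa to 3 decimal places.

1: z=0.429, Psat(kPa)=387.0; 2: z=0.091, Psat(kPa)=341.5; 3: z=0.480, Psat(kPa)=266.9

Pdew = 315.117 kPa

At the dew point ψ → 1, so Σzᵢ/Kᵢ = 1 with Kᵢ = Pᵢˢᵃᵗ/P ⇒ 1/P = Σzᵢ/Pᵢˢᵃᵗ.
1/P = 0.429/387.0 + 0.091/341.5 + 0.480/266.9 = 0.003173 ⇒ P = 315.117 kPa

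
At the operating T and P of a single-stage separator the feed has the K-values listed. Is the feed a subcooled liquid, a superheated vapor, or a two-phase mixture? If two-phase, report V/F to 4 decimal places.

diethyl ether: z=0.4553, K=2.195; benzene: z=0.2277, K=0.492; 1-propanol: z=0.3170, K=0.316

two-phase, V/F = 0.2869

ΣzᵢKᵢ = 1.2116; Σzᵢ/Kᵢ = 1.6734.
Both exceed 1, so a two-phase solution exists.
Rachford–Rice: g(ψ) = Σ zᵢ(Kᵢ−1)/(1+ψ(Kᵢ−1)) = 0.
Newton–Raphson from ψ = 0.56:
  ψ = 0.5600: g = -0.18715, g' = -0.7378 → ψ = 0.3063
  ψ = 0.3063: g = -0.01300, g' = -0.6682 → ψ = 0.2869
Converged at ψ = 0.2869.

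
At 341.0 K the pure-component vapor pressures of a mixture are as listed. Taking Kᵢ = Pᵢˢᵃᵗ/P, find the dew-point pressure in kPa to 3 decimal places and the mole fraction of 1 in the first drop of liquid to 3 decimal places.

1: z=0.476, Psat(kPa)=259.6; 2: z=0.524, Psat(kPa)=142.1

At the dew point ψ → 1, so Σzᵢ/Kᵢ = 1 with Kᵢ = Pᵢˢᵃᵗ/P ⇒ 1/P = Σzᵢ/Pᵢˢᵃᵗ.
1/P = 0.476/259.6 + 0.524/142.1 = 0.005521 ⇒ P = 181.122 kPa
xᵢ = zᵢP/Pᵢˢᵃᵗ ⇒ x_1 = 0.476·181.122/259.6 = 0.332

Pdew = 181.122 kPa, x_1 = 0.332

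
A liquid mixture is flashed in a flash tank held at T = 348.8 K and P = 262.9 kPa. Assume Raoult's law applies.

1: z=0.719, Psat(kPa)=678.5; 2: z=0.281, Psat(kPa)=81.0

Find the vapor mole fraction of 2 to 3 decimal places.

Raoult's law: Kᵢ = Pᵢˢᵃᵗ/P = Pᵢˢᵃᵗ/262.9.
  K_1 = 678.5/262.9 = 2.58083, K_2 = 81.0/262.9 = 0.30810
Rachford–Rice: g(V/F) = Σ zᵢ(Kᵢ−1)/(1+V/F(Kᵢ−1)) = 0.
g(0) = ΣzᵢKᵢ − 1 = 0.942 and g(1) = 1 − Σzᵢ/Kᵢ = -0.191, so a root lies in (0, 1).
Binary case is linear: z₁(K₁−1)(1+V/F(K₂−1)) + z₂(K₂−1)(1+V/F(K₁−1)) = 0
⇒ V/F = [z₁(K₁−1)+z₂(K₂−1)] / [−(K₁−1)(K₂−1)] = 0.9422/1.0938 = 0.861
Compositions from xᵢ = zᵢ/(1+V/F(Kᵢ−1)), yᵢ = Kᵢxᵢ:
  1: x = 0.304, y = 0.786
  2: x = 0.696, y = 0.214

y_2 = 0.214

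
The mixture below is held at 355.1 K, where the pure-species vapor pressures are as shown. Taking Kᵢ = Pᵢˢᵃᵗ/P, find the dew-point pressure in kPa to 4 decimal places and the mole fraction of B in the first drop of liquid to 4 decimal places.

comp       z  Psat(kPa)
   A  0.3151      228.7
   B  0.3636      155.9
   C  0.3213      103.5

At the dew point ψ → 1, so Σzᵢ/Kᵢ = 1 with Kᵢ = Pᵢˢᵃᵗ/P ⇒ 1/P = Σzᵢ/Pᵢˢᵃᵗ.
1/P = 0.3151/228.7 + 0.3636/155.9 + 0.3213/103.5 = 0.0068144 ⇒ P = 146.7481 kPa
xᵢ = zᵢP/Pᵢˢᵃᵗ ⇒ x_B = 0.3636·146.7481/155.9 = 0.3423

Pdew = 146.7481 kPa, x_B = 0.3423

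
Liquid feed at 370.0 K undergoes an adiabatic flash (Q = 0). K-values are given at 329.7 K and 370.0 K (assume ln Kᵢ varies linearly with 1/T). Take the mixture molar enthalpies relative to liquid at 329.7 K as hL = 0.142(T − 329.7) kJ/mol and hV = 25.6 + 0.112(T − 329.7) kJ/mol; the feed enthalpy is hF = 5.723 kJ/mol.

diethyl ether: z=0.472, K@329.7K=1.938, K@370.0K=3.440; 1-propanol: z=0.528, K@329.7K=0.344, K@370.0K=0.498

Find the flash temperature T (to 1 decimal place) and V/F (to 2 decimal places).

T = 332.2 K, V/F = 0.21

Adiabatic flash: solve Rachford–Rice at each trial T, then check hF = ψ·hV(T) + (1−ψ)·hL(T).
  T = 329.7 K: K = (1.938, 0.344), RR gives ψ = 0.157, H_out = 4.009 kJ/mol
  T = 370.0 K: K = (3.440, 0.498), RR gives ψ = 0.724, H_out = 23.378 kJ/mol
  T = 349.9 K: K = (2.627, 0.419), RR gives ψ = 0.487, H_out = 15.045 kJ/mol
  T = 339.8 K: K = (2.267, 0.381), RR gives ψ = 0.345, H_out = 10.163 kJ/mol
  T = 334.8 K: K = (2.100, 0.362), RR gives ψ = 0.260, H_out = 7.343 kJ/mol
  T = 332.2 K: K = (2.016, 0.353), RR gives ψ = 0.210, H_out = 5.713 kJ/mol
  T = 333.5 K: K = (2.058, 0.358), RR gives ψ = 0.236, H_out = 6.544 kJ/mol
Linear interpolation between T = 332.2 (H_out = 5.713) and T = 333.5 (H_out = 6.544) on hF = 5.723 gives T ≈ 332.2 K, at which ψ = 0.21.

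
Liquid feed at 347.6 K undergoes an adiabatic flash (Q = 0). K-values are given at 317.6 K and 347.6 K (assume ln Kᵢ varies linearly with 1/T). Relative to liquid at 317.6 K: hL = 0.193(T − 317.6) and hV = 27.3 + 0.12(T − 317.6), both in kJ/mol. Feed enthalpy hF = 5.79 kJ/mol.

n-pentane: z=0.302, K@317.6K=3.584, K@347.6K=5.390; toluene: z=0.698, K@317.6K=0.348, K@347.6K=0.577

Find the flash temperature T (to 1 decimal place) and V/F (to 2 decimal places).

Adiabatic flash: solve Rachford–Rice at each trial T, then check hF = ψ·hV(T) + (1−ψ)·hL(T).
  T = 317.6 K: K = (3.584, 0.348), RR gives ψ = 0.193, H_out = 5.271 kJ/mol
  T = 347.6 K: K = (5.390, 0.577), RR gives ψ = 0.555, H_out = 19.725 kJ/mol
  T = 332.6 K: K = (4.436, 0.453), RR gives ψ = 0.349, H_out = 12.046 kJ/mol
  T = 325.1 K: K = (3.997, 0.398), RR gives ψ = 0.269, H_out = 8.646 kJ/mol
  T = 321.4 K: K = (3.790, 0.373), RR gives ψ = 0.231, H_out = 6.988 kJ/mol
  T = 319.5 K: K = (3.686, 0.360), RR gives ψ = 0.212, H_out = 6.132 kJ/mol
Linear interpolation between T = 317.6 (H_out = 5.271) and T = 319.5 (H_out = 6.132) on hF = 5.79 gives T ≈ 318.7 K, at which ψ = 0.20.

T = 318.7 K, V/F = 0.20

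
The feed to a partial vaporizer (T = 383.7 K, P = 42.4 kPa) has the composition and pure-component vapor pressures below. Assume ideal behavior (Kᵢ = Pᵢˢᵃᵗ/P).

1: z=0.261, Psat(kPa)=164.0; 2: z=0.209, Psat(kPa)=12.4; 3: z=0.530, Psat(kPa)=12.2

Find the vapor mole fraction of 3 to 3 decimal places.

y_3 = 0.165

Raoult's law: Kᵢ = Pᵢˢᵃᵗ/P = Pᵢˢᵃᵗ/42.4.
  K_1 = 164.0/42.4 = 3.86792, K_2 = 12.4/42.4 = 0.29245, K_3 = 12.2/42.4 = 0.28774
Material balance + equilibrium reduce to Σ zᵢ(Kᵢ−1)/(1+ψ(Kᵢ−1)) = 0.
Check two-phase: ΣzᵢKᵢ = 1.223 > 1 and Σzᵢ/Kᵢ = 2.624 > 1, so g(0) = 0.223 > 0 and g(1) = -1.624 < 0.
Iterate (Newton) starting at ψ = 0.5:
  ψ = 0.500: g = -0.5076, g' = -1.261 → ψ = 0.098
  ψ = 0.098: g = 0.0202, g' = -1.742 → ψ = 0.109
Converged at ψ = 0.109.
Compositions from xᵢ = zᵢ/(1+ψ(Kᵢ−1)), yᵢ = Kᵢxᵢ:
  1: x = 0.199, y = 0.768
  2: x = 0.227, y = 0.066
  3: x = 0.575, y = 0.165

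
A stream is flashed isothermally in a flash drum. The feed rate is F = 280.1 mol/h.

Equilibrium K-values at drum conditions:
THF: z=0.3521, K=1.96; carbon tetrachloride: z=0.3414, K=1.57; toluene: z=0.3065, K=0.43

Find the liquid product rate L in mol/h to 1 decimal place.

L = 53.9 mol/h

Let ψ = V/F and solve Σ zᵢ(Kᵢ−1)/(1+ψ(Kᵢ−1)) = 0.
g(0) = ΣzᵢKᵢ − 1 = 0.3579 and g(1) = 1 − Σzᵢ/Kᵢ = -0.1099, so a root lies in (0, 1).
Newton–Raphson from ψ = 0.5:
  ψ = 0.5000: g = 0.13548, g' = -0.4101 → ψ = 0.8304
  ψ = 0.8304: g = -0.01153, g' = -0.5105 → ψ = 0.8078
  ψ = 0.8078: g = -0.00016, g' = -0.4970 → ψ = 0.8075
Converged at ψ = 0.8075.
Then V = ψ·F = 0.8075·280.1 = 226.2 mol/h and L = F − V = 53.9 mol/h.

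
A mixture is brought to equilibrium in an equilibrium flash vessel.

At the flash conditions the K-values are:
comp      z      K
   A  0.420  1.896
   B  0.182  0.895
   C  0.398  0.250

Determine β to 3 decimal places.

Let β = V/F and solve Σ zᵢ(Kᵢ−1)/(1+β(Kᵢ−1)) = 0.
Feasibility: ΣzᵢKᵢ = 1.059, Σzᵢ/Kᵢ = 2.017 — both > 1, two phases present.
Newton iteration, β⁰ = 0.5:
  β = 0.500: g = -0.2379, g' = -0.736 → β = 0.177
  β = 0.177: g = -0.0388, g' = -0.551 → β = 0.106
Converged at β = 0.106.

β = 0.106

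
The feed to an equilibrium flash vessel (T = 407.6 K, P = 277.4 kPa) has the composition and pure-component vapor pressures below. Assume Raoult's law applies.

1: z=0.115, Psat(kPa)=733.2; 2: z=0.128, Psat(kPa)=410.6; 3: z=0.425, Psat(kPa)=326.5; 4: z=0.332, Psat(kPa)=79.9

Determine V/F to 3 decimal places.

Raoult's law: Kᵢ = Pᵢˢᵃᵗ/P = Pᵢˢᵃᵗ/277.4.
  K_1 = 733.2/277.4 = 2.64311, K_2 = 410.6/277.4 = 1.48017, K_3 = 326.5/277.4 = 1.17700, K_4 = 79.9/277.4 = 0.28803
Rachford–Rice: g(V/F) = Σ zᵢ(Kᵢ−1)/(1+V/F(Kᵢ−1)) = 0.
Check two-phase: ΣzᵢKᵢ = 1.089 > 1 and Σzᵢ/Kᵢ = 1.644 > 1, so g(0) = 0.089 > 0 and g(1) = -0.644 < 0.
Iterate (Newton) starting at V/F = 0.5:
  V/F = 0.500: g = -0.1446, g' = -0.530 → V/F = 0.227
  V/F = 0.227: g = -0.0166, g' = -0.440 → V/F = 0.189
Converged at V/F = 0.189.

V/F = 0.189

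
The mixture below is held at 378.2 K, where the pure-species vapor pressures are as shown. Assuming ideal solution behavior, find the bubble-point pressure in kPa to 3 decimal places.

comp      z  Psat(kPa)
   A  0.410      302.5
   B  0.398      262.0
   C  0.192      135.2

Pbub = 254.259 kPa

At the bubble point ψ → 0, so ΣzᵢKᵢ = 1 with Kᵢ = Pᵢˢᵃᵗ/P ⇒ P = ΣzᵢPᵢˢᵃᵗ.
P = 0.410·302.5 + 0.398·262.0 + 0.192·135.2 = 254.259 kPa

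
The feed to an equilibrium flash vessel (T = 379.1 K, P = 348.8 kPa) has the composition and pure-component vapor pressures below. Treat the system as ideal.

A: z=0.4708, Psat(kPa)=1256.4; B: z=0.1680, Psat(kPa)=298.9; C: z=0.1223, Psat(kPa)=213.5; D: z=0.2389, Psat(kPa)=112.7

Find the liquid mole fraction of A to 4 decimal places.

x_A = 0.1607

Raoult's law: Kᵢ = Pᵢˢᵃᵗ/P = Pᵢˢᵃᵗ/348.8.
  K_A = 1256.4/348.8 = 3.602064, K_B = 298.9/348.8 = 0.856938, K_C = 213.5/348.8 = 0.612099, K_D = 112.7/348.8 = 0.323108
Let ψ = V/F and solve Σ zᵢ(Kᵢ−1)/(1+ψ(Kᵢ−1)) = 0.
g(0) = ΣzᵢKᵢ − 1 = 0.9919 and g(1) = 1 − Σzᵢ/Kᵢ = -0.2659, so a root lies in (0, 1).
Iterate (Newton) starting at ψ = 0.4:
  ψ = 0.4000: g = 0.29688, g' = -1.0008 → ψ = 0.6966
  ψ = 0.6966: g = 0.03784, g' = -0.8337 → ψ = 0.7420
  ψ = 0.7420: g = -0.00040, g' = -0.8535 → ψ = 0.7416
Converged at ψ = 0.7416.
Compositions from xᵢ = zᵢ/(1+ψ(Kᵢ−1)), yᵢ = Kᵢxᵢ:
  A: x = 0.1607, y = 0.5789
  B: x = 0.1879, y = 0.1611
  C: x = 0.1717, y = 0.1051
  D: x = 0.4797, y = 0.1550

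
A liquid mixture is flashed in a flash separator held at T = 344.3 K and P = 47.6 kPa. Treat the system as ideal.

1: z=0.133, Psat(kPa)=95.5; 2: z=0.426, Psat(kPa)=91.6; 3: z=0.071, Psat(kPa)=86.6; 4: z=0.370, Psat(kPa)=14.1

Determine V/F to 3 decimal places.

V/F = 0.497

Raoult's law: Kᵢ = Pᵢˢᵃᵗ/P = Pᵢˢᵃᵗ/47.6.
  K_1 = 95.5/47.6 = 2.00630, K_2 = 91.6/47.6 = 1.92437, K_3 = 86.6/47.6 = 1.81933, K_4 = 14.1/47.6 = 0.29622
Material balance + equilibrium reduce to Σ zᵢ(Kᵢ−1)/(1+V/F(Kᵢ−1)) = 0.
Check two-phase: ΣzᵢKᵢ = 1.325 > 1 and Σzᵢ/Kᵢ = 1.576 > 1, so g(0) = 0.325 > 0 and g(1) = -0.576 < 0.
Iterate (Newton) starting at V/F = 0.5:
  V/F = 0.500: g = -0.0022, g' = -0.690 → V/F = 0.497
Converged at V/F = 0.497.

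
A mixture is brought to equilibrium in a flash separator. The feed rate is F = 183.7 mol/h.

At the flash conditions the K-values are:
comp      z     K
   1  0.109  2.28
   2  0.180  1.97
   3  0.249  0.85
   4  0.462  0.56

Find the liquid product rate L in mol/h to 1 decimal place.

L = 149.1 mol/h

Rachford–Rice: g(β) = Σ zᵢ(Kᵢ−1)/(1+β(Kᵢ−1)) = 0.
Feasibility: ΣzᵢKᵢ = 1.073, Σzᵢ/Kᵢ = 1.257 — both > 1, two phases present.
Newton–Raphson from β = 0.5:
  β = 0.500: g = -0.0983, g' = -0.297 → β = 0.169
  β = 0.169: g = 0.0069, g' = -0.356 → β = 0.188
Converged at β = 0.188.
Then V = β·F = 0.1882·183.7 = 34.6 mol/h and L = F − V = 149.1 mol/h.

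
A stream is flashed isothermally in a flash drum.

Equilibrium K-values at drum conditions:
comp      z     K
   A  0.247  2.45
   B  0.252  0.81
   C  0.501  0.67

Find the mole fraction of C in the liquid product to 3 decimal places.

Rachford–Rice: g(β) = Σ zᵢ(Kᵢ−1)/(1+β(Kᵢ−1)) = 0.
Check two-phase: ΣzᵢKᵢ = 1.145 > 1 and Σzᵢ/Kᵢ = 1.160 > 1, so g(0) = 0.145 > 0 and g(1) = -0.160 < 0.
Iterate (Newton) starting at β = 0.5:
  β = 0.500: g = -0.0433, g' = -0.264 → β = 0.336
  β = 0.336: g = 0.0037, g' = -0.314 → β = 0.348
Converged at β = 0.348.
Compositions from xᵢ = zᵢ/(1+β(Kᵢ−1)), yᵢ = Kᵢxᵢ:
  A: x = 0.164, y = 0.402
  B: x = 0.270, y = 0.219
  C: x = 0.566, y = 0.379

x_C = 0.566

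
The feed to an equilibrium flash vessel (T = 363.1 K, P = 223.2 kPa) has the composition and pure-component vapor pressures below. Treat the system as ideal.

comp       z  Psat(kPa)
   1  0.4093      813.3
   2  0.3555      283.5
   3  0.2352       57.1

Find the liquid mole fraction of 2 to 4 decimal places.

Raoult's law: Kᵢ = Pᵢˢᵃᵗ/P = Pᵢˢᵃᵗ/223.2.
  K_1 = 813.3/223.2 = 3.643817, K_2 = 283.5/223.2 = 1.270161, K_3 = 57.1/223.2 = 0.255824
Material balance + equilibrium reduce to Σ zᵢ(Kᵢ−1)/(1+V/F(Kᵢ−1)) = 0.
Check two-phase: ΣzᵢKᵢ = 2.0031 > 1 and Σzᵢ/Kᵢ = 1.3116 > 1, so g(0) = 1.0031 > 0 and g(1) = -0.3116 < 0.
Newton–Raphson from V/F = 0.67:
  V/F = 0.6700: g = 0.12270, g' = -0.9092 → V/F = 0.8050
  V/F = 0.8050: g = -0.01170, g' = -1.1200 → V/F = 0.7945
  V/F = 0.7945: g = -0.00013, g' = -1.0948 → V/F = 0.7944
Converged at V/F = 0.7944.
Compositions from xᵢ = zᵢ/(1+V/F(Kᵢ−1)), yᵢ = Kᵢxᵢ:
  1: x = 0.1320, y = 0.4811
  2: x = 0.2927, y = 0.3718
  3: x = 0.5753, y = 0.1472

x_2 = 0.2927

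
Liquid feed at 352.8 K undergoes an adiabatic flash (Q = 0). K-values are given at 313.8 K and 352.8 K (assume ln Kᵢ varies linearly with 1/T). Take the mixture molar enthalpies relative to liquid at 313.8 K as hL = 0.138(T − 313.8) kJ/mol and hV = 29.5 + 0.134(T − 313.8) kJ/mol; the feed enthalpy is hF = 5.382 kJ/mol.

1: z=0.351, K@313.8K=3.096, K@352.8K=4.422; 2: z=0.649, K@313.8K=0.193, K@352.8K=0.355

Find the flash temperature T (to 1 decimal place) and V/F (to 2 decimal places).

Adiabatic flash: solve Rachford–Rice at each trial T, then check hF = ψ·hV(T) + (1−ψ)·hL(T).
  T = 313.8 K: K = (3.096, 0.193), RR gives ψ = 0.125, H_out = 3.697 kJ/mol
  T = 352.8 K: K = (4.422, 0.355), RR gives ψ = 0.355, H_out = 15.785 kJ/mol
  T = 333.3 K: K = (3.739, 0.266), RR gives ψ = 0.242, H_out = 9.798 kJ/mol
  T = 323.6 K: K = (3.414, 0.228), RR gives ψ = 0.186, H_out = 6.827 kJ/mol
  T = 318.7 K: K = (3.253, 0.210), RR gives ψ = 0.156, H_out = 5.285 kJ/mol
  T = 321.1 K: K = (3.332, 0.219), RR gives ψ = 0.171, H_out = 6.045 kJ/mol
Linear interpolation between T = 318.7 (H_out = 5.285) and T = 321.1 (H_out = 6.045) on hF = 5.382 gives T ≈ 319.0 K, at which ψ = 0.16.

T = 319.0 K, V/F = 0.16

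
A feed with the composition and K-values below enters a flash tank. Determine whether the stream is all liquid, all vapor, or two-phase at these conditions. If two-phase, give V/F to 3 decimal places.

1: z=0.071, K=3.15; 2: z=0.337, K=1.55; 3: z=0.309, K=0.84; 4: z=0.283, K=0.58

ΣzᵢKᵢ = 1.170; Σzᵢ/Kᵢ = 1.096.
Both exceed 1, so a two-phase solution exists.
Let ψ = V/F and solve Σ zᵢ(Kᵢ−1)/(1+ψ(Kᵢ−1)) = 0.
Newton–Raphson from ψ = 0.47:
  ψ = 0.470: g = 0.0217, g' = -0.232 → ψ = 0.563
  ψ = 0.563: g = 0.0005, g' = -0.222 → ψ = 0.566
Converged at ψ = 0.566.

two-phase, V/F = 0.566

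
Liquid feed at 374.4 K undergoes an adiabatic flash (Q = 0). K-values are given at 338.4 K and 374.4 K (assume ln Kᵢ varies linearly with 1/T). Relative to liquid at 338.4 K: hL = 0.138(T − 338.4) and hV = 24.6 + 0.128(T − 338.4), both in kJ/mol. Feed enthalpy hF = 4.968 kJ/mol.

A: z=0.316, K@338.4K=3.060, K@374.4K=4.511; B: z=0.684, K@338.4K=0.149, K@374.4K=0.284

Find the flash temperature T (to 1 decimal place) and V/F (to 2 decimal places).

T = 352.0 K, V/F = 0.13

Adiabatic flash: solve Rachford–Rice at each trial T, then check hF = ψ·hV(T) + (1−ψ)·hL(T).
  T = 338.4 K: K = (3.060, 0.149), RR gives ψ = 0.039, H_out = 0.967 kJ/mol
  T = 374.4 K: K = (4.511, 0.284), RR gives ψ = 0.247, H_out = 10.944 kJ/mol
  T = 356.4 K: K = (3.752, 0.209), RR gives ψ = 0.151, H_out = 6.171 kJ/mol
  T = 347.4 K: K = (3.397, 0.177), RR gives ψ = 0.099, H_out = 3.663 kJ/mol
  T = 351.9 K: K = (3.572, 0.193), RR gives ψ = 0.126, H_out = 4.935 kJ/mol
  T = 354.1 K: K = (3.660, 0.201), RR gives ψ = 0.138, H_out = 5.543 kJ/mol
Linear interpolation between T = 351.9 (H_out = 4.935) and T = 354.1 (H_out = 5.543) on hF = 4.968 gives T ≈ 352.0 K, at which ψ = 0.13.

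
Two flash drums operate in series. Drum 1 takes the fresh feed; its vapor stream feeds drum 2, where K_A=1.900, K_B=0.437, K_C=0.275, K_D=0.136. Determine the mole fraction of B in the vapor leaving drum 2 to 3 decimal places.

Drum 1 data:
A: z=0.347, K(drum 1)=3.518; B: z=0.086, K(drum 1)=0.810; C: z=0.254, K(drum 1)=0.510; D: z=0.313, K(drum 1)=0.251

Drum 1:
Newton iteration, ψ₁⁰ = 0.31:
  ψ₁ = 0.310: g = 0.0213, g' = -1.080 → ψ₁ = 0.330
Converged at ψ₁ = 0.330.
Drum-1 compositions:
  A: x = 0.190, y = 0.667
  B: x = 0.092, y = 0.074
  C: x = 0.303, y = 0.155
  D: x = 0.416, y = 0.104
Drum-2 feed = drum-1 vapor: z₂ = (0.6668, 0.0743, 0.1545, 0.1043).
Drum 2:
Let ψ₂ = V/F and solve Σ zᵢ(Kᵢ−1)/(1+ψ₂(Kᵢ−1)) = 0.
Check two-phase: ΣzᵢKᵢ = 1.356 > 1 and Σzᵢ/Kᵢ = 1.850 > 1, so g(0) = 0.356 > 0 and g(1) = -0.850 < 0.
Iterate (Newton) starting at ψ₂ = 0.5:
  ψ₂ = 0.500: g = 0.0212, g' = -0.744 → ψ₂ = 0.528
Converged at ψ₂ = 0.528.
  A: x = 0.452, y = 0.859
  B: x = 0.106, y = 0.046
  C: x = 0.250, y = 0.069
  D: x = 0.192, y = 0.026

y_B (drum 2) = 0.046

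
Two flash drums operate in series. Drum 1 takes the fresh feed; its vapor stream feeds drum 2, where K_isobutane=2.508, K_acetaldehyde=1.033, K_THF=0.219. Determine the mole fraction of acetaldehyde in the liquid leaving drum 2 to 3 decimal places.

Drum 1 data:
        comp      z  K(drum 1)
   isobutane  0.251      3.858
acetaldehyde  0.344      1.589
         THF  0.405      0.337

x_acetaldehyde (drum 2) = 0.403

Drum 1:
Material balance + equilibrium reduce to Σ zᵢ(Kᵢ−1)/(1+ψ₁(Kᵢ−1)) = 0.
Feasibility: ΣzᵢKᵢ = 1.651, Σzᵢ/Kᵢ = 1.483 — both > 1, two phases present.
Iterate (Newton) starting at ψ₁ = 0.45:
  ψ₁ = 0.450: g = 0.0913, g' = -0.828 → ψ₁ = 0.560
  ψ₁ = 0.560: g = 0.0010, g' = -0.821 → ψ₁ = 0.561
Converged at ψ₁ = 0.561.
Drum-1 compositions:
  isobutane: x = 0.096, y = 0.372
  acetaldehyde: x = 0.259, y = 0.411
  THF: x = 0.645, y = 0.217
Drum-2 feed = drum-1 vapor: z₂ = (0.3718, 0.4108, 0.2174).
Drum 2:
Rachford–Rice: g(ψ₂) = Σ zᵢ(Kᵢ−1)/(1+ψ₂(Kᵢ−1)) = 0.
Check two-phase: ΣzᵢKᵢ = 1.404 > 1 and Σzᵢ/Kᵢ = 1.539 > 1, so g(0) = 0.404 > 0 and g(1) = -0.539 < 0.
Newton–Raphson from ψ₂ = 0.5:
  ψ₂ = 0.500: g = 0.0544, g' = -0.632 → ψ₂ = 0.586
  ψ₂ = 0.586: g = -0.0022, g' = -0.690 → ψ₂ = 0.583
Converged at ψ₂ = 0.583.
  isobutane: x = 0.198, y = 0.496
  acetaldehyde: x = 0.403, y = 0.416
  THF: x = 0.399, y = 0.087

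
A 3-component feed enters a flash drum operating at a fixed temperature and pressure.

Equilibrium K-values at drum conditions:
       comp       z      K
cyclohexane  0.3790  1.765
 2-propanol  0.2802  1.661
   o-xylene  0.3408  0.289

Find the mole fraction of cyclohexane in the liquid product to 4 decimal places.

Material balance + equilibrium reduce to Σ zᵢ(Kᵢ−1)/(1+V/F(Kᵢ−1)) = 0.
Feasibility: ΣzᵢKᵢ = 1.2328, Σzᵢ/Kᵢ = 1.5627 — both > 1, two phases present.
Newton iteration, V/F⁰ = 0.5:
  V/F = 0.5000: g = -0.02704, g' = -0.6000 → V/F = 0.4549
  V/F = 0.4549: g = -0.00068, g' = -0.5708 → V/F = 0.4537
Converged at V/F = 0.4537.
Compositions from xᵢ = zᵢ/(1+V/F(Kᵢ−1)), yᵢ = Kᵢxᵢ:
  cyclohexane: x = 0.2813, y = 0.4966
  2-propanol: x = 0.2156, y = 0.3580
  o-xylene: x = 0.5031, y = 0.1454

x_cyclohexane = 0.2813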